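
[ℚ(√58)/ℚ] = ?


√58 has minimal polynomial x² - 58 (irreducible over ℚ since 58 is squarefree)

[ℚ(√58)/ℚ] = 2


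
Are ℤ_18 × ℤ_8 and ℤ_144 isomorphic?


Comparing ℤ_18 × ℤ_8 and ℤ_144:
gcd(18,8) = 2 ≠ 1. Max element order in ℤ_18×ℤ_8 is lcm(18,8) = 72 < 144, so it has no element of order 144

No, ℤ_18 × ℤ_8 ≇ ℤ_144


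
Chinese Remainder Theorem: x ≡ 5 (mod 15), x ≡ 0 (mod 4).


m₁ = 15, m₂ = 4, gcd = 1, so CRT applies. M = m₁·m₂ = 60
Let M₁ = M/m₁ = 4, M₂ = M/m₂ = 15
Find y₁ ≡ M₁⁻¹ (mod m₁): 4⁻¹ ≡ 4 (mod 15)
Find y₂ ≡ M₂⁻¹ (mod m₂): 15⁻¹ ≡ 3 (mod 4)
x = a₁·M₁·y₁ + a₂·M₂·y₂ = 5·4·4 + 0·15·3 = 80
Reduce mod 60: x ≡ 20
Check: 20 mod 15 = 5 ✓, 20 mod 4 = 0 ✓

x ≡ 20 (mod 60)


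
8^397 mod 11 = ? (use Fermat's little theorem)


Fermat's little theorem: if p is prime and gcd(a,p)=1, then a^(p-1) ≡ 1 (mod p)
p = 11 is prime, gcd(8,11) = 1
Reduce exponent: 397 mod 10 = 7
So 8^397 ≡ 8^7 (mod 11)
8^7 mod 11 = 2

8^397 ≡ 2 (mod 11)


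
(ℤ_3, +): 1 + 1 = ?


Operation: addition mod 3
1 + 1 = (a + b) mod 3 with a = 1, b = 1

1 + 1 = 2


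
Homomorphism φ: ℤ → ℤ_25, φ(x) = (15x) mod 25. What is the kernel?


Kernel = preimage of identity
ker(φ) = {x ∈ ℤ : 15x ≡ 0 (mod 25)}. gcd(15,25) = 5, so 15x ≡ 0 (mod 25) ⟺ x ≡ 0 (mod 25/5 = 5). Hence ker(φ) = 5ℤ

ker(φ) = 5ℤ


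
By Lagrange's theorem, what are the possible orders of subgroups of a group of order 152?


Lagrange's theorem: |H| divides |G|
|G| = 152
Divisors of 152: 1, 2, 4, 8, 19, 38, 76, 152

Possible subgroup orders: {1, 2, 4, 8, 19, 38, 76, 152}


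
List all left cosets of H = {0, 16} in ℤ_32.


H = {0, 16}, |H| = 2
Number of cosets = |G|/|H| = 32/2 = 16
0 + H = {0, 16}
1 + H = {1, 17}
2 + H = {2, 18}
3 + H = {3, 19}
4 + H = {4, 20}
5 + H = {5, 21}
6 + H = {6, 22}
7 + H = {7, 23}
8 + H = {8, 24}
9 + H = {9, 25}
10 + H = {10, 26}
11 + H = {11, 27}
12 + H = {12, 28}
13 + H = {13, 29}
14 + H = {14, 30}
15 + H = {15, 31}

Cosets: 0+H={0,16}; 1+H={1,17}; 2+H={2,18}; 3+H={3,19}; 4+H={4,20}; 5+H={5,21}; 6+H={6,22}; 7+H={7,23}; 8+H={8,24}; 9+H={9,25}; 10+H={10,26}; 11+H={11,27}; 12+H={12,28}; 13+H={13,29}; 14+H={14,30}; 15+H={15,31}


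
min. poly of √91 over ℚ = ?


√91 satisfies x² - 91 = 0, irreducible over ℚ since 91 is squarefree

Minimal polynomial: x² - 91


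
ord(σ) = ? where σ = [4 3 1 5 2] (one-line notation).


Cycle decomposition: (1 4 5 2 3)
Cycle lengths: 5
Order = lcm(5) = 5

ord(σ) = 5


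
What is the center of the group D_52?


Z(G) = {g ∈ G | gx = xg for all x ∈ G}
For even n, Z(D_n) = {e, r^(n/2)}: the 180° rotation r^26 commutes with every reflection and rotation

Z(D_52) = {e, r^26}


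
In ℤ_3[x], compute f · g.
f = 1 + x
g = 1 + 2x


Expand and collect like terms; reduce coefficients mod 3:
x^0: 1·1 = 1 ≡ 1 (mod 3)
x^1: 1·2 + 1·1 = 3 ≡ 0 (mod 3)
x^2: 1·2 = 2 ≡ 2 (mod 3)
Result: 1 + 2x^2

f · g = 1 + 2x^2


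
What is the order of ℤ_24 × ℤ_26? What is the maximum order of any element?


|ℤ_24 × ℤ_26| = 24 × 26 = 624
Max element order = lcm(24,26) = 312
Cyclic? No (gcd=2)

|ℤ_24×ℤ_26| = 624, max element order = 312


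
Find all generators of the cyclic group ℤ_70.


g generates ℤ_n iff gcd(g,n) = 1
Prime factors of 70: 2, 5, 7
Generators are g ∈ {1,...,69} not divisible by any of these primes.
Generators: {1, 3, 9, 11, 13, 17, 19, 23, 27, 29, 31, 33, 37, 39, 41, 43, 47, 51, 53, 57, 59, 61, 67, 69}
Number of generators = φ(70) = 24

Generators of ℤ_70 = {1, 3, 9, 11, 13, 17, 19, 23, 27, 29, 31, 33, 37, 39, 41, 43, 47, 51, 53, 57, 59, 61, 67, 69}


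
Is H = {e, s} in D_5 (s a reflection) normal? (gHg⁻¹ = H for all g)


H = {e, s} in D_5 (s a reflection)
r·s·r⁻¹ = sr⁻² ≠ s for n ≥ 3, so {e, s} is not closed under conjugation

No, not a normal subgroup


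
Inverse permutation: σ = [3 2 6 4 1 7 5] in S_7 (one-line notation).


To find σ⁻¹, swap domain and range:
σ(1) = 3 → σ⁻¹(3) = 1
σ(2) = 2 → σ⁻¹(2) = 2
σ(3) = 6 → σ⁻¹(6) = 3
σ(4) = 4 → σ⁻¹(4) = 4
σ(5) = 1 → σ⁻¹(1) = 5
σ(6) = 7 → σ⁻¹(7) = 6
σ(7) = 5 → σ⁻¹(5) = 7

σ⁻¹ = [5 2 1 4 7 3 6]


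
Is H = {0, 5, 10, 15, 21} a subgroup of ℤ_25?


Subgroup test for H = {0, 5, 10, 15, 21} in (ℤ_25, +):
(1) 0 ∈ H? Yes
(2) Closure: for all a,b ∈ H, (a+b) mod 25 ∈ H? No  [counterexample: 5 + 15 = 20 ∉ H]
(3) Inverses: for all a ∈ H, -a mod 25 ∈ H? No

No, H is not a subgroup of ℤ_25


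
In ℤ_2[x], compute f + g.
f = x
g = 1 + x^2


Add coefficients mod 2:
x^0: 0 + 1 = 1 (mod 2)
x^1: 1 + 0 = 1 (mod 2)
x^2: 0 + 1 = 1 (mod 2)
Result: 1 + x + x^2

f + g = 1 + x + x^2


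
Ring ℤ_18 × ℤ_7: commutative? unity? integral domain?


Direct product ring; commutative with unity (1,1); but (1,0)·(0,1) = (0,0) gives zero divisors, so not an integral domain
Commutative: Yes
Integral domain: No
Has unity: Yes

ℤ_18 × ℤ_7: Commutative=Yes, Unity=Yes


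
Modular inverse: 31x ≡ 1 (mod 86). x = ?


Use the extended Euclidean algorithm to write 1 = 31·s + 86·t; then s mod 86 is the inverse.
Euclidean algorithm:
  31 = 0·86 + 31
  86 = 2·31 + 24
  31 = 1·24 + 7
  24 = 3·7 + 3
  7 = 2·3 + 1
  3 = 3·1 + 0
gcd(31,86) = 1
Back-substitution gives: 31·(25) + 86·(-9) = 1
So 31⁻¹ ≡ 25 ≡ 25 (mod 86)
Check: 31 × 25 = 775 ≡ 1 (mod 86) ✓

31⁻¹ ≡ 25 (mod 86)


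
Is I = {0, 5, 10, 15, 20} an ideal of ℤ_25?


Check ideal conditions for I = {0, 5, 10, 15, 20} in ℤ_25:
(1) I is an additive subgroup? Yes
(2) For r ∈ ℤ_25 and a ∈ I: r·a ∈ I? Yes

Yes, I is an ideal of ℤ_25


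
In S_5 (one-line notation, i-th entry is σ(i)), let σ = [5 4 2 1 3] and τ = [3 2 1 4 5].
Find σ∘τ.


σ∘τ: apply τ first, then σ
1 →τ 3 →σ 2
2 →τ 2 →σ 4
3 →τ 1 →σ 5
4 →τ 4 →σ 1
5 →τ 5 →σ 3

σ∘τ = [2 4 5 1 3]


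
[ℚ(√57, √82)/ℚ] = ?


[ℚ(√57,√82):ℚ] = [ℚ(√57,√82):ℚ(√57)]·[ℚ(√57):ℚ] = 2·2 = 4

[ℚ(√57, √82)/ℚ] = 4


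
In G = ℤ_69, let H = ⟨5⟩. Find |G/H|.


|⟨5⟩| = n / gcd(5, 69) = 69 / 1 = 69
H is normal (ℤ_69 is abelian).
|G/H| = |G| / |H| = 69 / 69 = 1

|G/H| = 1


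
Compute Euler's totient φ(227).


Factor n: 227 = 227
φ(n) = n · ∏(1 - 1/p) over distinct primes p | n
φ(227) = 227 · (1 - 1/227) = 226

φ(227) = 226


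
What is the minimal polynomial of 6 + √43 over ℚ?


Let α = 6 + √43. Then α - 6 = √43, so (α - 6)² = 43, giving α² - 12α - 7 = 0. Degree 2 and α ∉ ℚ, so this is the minimal polynomial.

Minimal polynomial: x² - 12x - 7


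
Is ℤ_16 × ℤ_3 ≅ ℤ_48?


Comparing ℤ_16 × ℤ_3 and ℤ_48:
gcd(16,3) = 1, so ℤ_16 × ℤ_3 ≅ ℤ_48 (CRT)

Yes, ℤ_16 × ℤ_3 ≅ ℤ_48


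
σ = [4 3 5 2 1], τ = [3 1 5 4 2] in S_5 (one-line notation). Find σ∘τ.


σ∘τ: apply τ first, then σ
1 →τ 3 →σ 5
2 →τ 1 →σ 4
3 →τ 5 →σ 1
4 →τ 4 →σ 2
5 →τ 2 →σ 3

σ∘τ = [5 4 1 2 3]


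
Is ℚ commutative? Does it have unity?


ℚ is a field: commutative, has unity, every nonzero element is a unit (hence an integral domain)
Commutative: Yes
Integral domain: Yes
Has unity: Yes

ℚ: Commutative=Yes, Unity=Yes


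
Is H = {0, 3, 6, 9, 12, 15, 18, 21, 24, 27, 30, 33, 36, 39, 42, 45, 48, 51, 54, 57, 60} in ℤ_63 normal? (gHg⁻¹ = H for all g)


H = {0, 3, 6, 9, 12, 15, 18, 21, 24, 27, 30, 33, 36, 39, 42, 45, 48, 51, 54, 57, 60} in ℤ_63
ℤ_63 is abelian; every subgroup of an abelian group is normal

Yes, normal subgroup


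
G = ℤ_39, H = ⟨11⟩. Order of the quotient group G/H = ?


|⟨11⟩| = n / gcd(11, 39) = 39 / 1 = 39
H is normal (ℤ_39 is abelian).
|G/H| = |G| / |H| = 39 / 39 = 1

|G/H| = 1


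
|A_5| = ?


|A_n| = n!/2 (even permutations)
|A_5| = 5!/2 = 120/2 = 60

|A_5| = 60


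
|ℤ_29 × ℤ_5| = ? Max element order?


|ℤ_29 × ℤ_5| = 29 × 5 = 145
Max element order = lcm(29,5) = 145
Cyclic? Yes (gcd=1)

|ℤ_29×ℤ_5| = 145, max element order = 145


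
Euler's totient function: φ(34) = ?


Factor n: 34 = 2 × 17
φ(n) = n · ∏(1 - 1/p) over distinct primes p | n
φ(34) = 34 · (1 - 1/2) · (1 - 1/17) = 16

φ(34) = 16


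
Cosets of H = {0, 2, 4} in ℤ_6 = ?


H = {0, 2, 4}, |H| = 3
Number of cosets = |G|/|H| = 6/3 = 2
0 + H = {0, 2, 4}
1 + H = {1, 3, 5}

Cosets: 0+H={0,2,4}; 1+H={1,3,5}


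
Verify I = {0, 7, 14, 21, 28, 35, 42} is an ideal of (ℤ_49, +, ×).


Check ideal conditions for I = {0, 7, 14, 21, 28, 35, 42} in ℤ_49:
(1) I is an additive subgroup? Yes
(2) For r ∈ ℤ_49 and a ∈ I: r·a ∈ I? Yes

Yes, I is an ideal of ℤ_49


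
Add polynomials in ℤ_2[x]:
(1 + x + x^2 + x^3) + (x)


Add coefficients mod 2:
x^0: 1 + 0 = 1 (mod 2)
x^1: 1 + 1 = 0 (mod 2)
x^2: 1 + 0 = 1 (mod 2)
x^3: 1 + 0 = 1 (mod 2)
Result: 1 + x^2 + x^3

f + g = 1 + x^2 + x^3


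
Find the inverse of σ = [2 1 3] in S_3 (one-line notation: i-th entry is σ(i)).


To find σ⁻¹, swap domain and range:
σ(1) = 2 → σ⁻¹(2) = 1
σ(2) = 1 → σ⁻¹(1) = 2
σ(3) = 3 → σ⁻¹(3) = 3

σ⁻¹ = [2 1 3]


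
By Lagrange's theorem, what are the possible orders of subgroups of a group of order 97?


Lagrange's theorem: |H| divides |G|
|G| = 97
Divisors of 97: 1, 97

Possible subgroup orders: {1, 97}


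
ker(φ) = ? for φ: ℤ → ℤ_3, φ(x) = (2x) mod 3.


Kernel = preimage of identity
ker(φ) = {x ∈ ℤ : 2x ≡ 0 (mod 3)}. gcd(2,3) = 1, so 2x ≡ 0 (mod 3) ⟺ x ≡ 0 (mod 3/1 = 3). Hence ker(φ) = 3ℤ

ker(φ) = 3ℤ


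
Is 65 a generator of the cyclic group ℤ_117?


g generates ℤ_n iff gcd(g, n) = 1
gcd(65, 117) = 13
Since gcd = 13 ≠ 1, ⟨65⟩ has order 9 < 117, so 65 is not a generator.

No, 65 does not generate ℤ_117


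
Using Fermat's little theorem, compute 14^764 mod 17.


Fermat's little theorem: if p is prime and gcd(a,p)=1, then a^(p-1) ≡ 1 (mod p)
p = 17 is prime, gcd(14,17) = 1
Reduce exponent: 764 mod 16 = 12
So 14^764 ≡ 14^12 (mod 17)
14^12 mod 17 = 4

14^764 ≡ 4 (mod 17)


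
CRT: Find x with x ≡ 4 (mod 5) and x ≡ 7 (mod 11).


m₁ = 5, m₂ = 11, gcd = 1, so CRT applies. M = m₁·m₂ = 55
Let M₁ = M/m₁ = 11, M₂ = M/m₂ = 5
Find y₁ ≡ M₁⁻¹ (mod m₁): 11⁻¹ ≡ 1 (mod 5)
Find y₂ ≡ M₂⁻¹ (mod m₂): 5⁻¹ ≡ 9 (mod 11)
x = a₁·M₁·y₁ + a₂·M₂·y₂ = 4·11·1 + 7·5·9 = 359
Reduce mod 55: x ≡ 29
Check: 29 mod 5 = 4 ✓, 29 mod 11 = 7 ✓

x ≡ 29 (mod 55)


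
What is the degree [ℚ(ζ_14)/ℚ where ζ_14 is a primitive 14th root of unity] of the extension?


[ℚ(ζ_n):ℚ] = deg Φ_n(x) = φ(n). Here φ(14) = 6

[ℚ(ζ_14)/ℚ where ζ_14 is a primitive 14th root of unity] = 6


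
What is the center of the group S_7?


Z(G) = {g ∈ G | gx = xg for all x ∈ G}
S_n is non-abelian for n ≥ 3; Z(S_7) is trivial

Z(S_7) = {e}


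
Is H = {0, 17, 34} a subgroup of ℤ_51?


Subgroup test for H = {0, 17, 34} in (ℤ_51, +):
(1) 0 ∈ H? Yes
(2) Closure: for all a,b ∈ H, (a+b) mod 51 ∈ H? Yes
(3) Inverses: for all a ∈ H, -a mod 51 ∈ H? Yes

Yes, H is a subgroup of ℤ_51


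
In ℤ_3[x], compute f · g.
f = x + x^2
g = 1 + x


Expand and collect like terms; reduce coefficients mod 3:
x^0: 0·1 = 0 ≡ 0 (mod 3)
x^1: 0·1 + 1·1 = 1 ≡ 1 (mod 3)
x^2: 1·1 + 1·1 = 2 ≡ 2 (mod 3)
x^3: 1·1 = 1 ≡ 1 (mod 3)
Result: x + 2x^2 + x^3

f · g = x + 2x^2 + x^3


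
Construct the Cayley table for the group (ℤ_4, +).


Elements: {0, 1, 2, 3}
Operation: addition mod 4
Entry (a, b) = (a + b) mod 4

Cayley table:
  | 0 | 1 | 2 | 3
0 | 0 | 1 | 2 | 3
1 | 1 | 2 | 3 | 0
2 | 2 | 3 | 0 | 1
3 | 3 | 0 | 1 | 2


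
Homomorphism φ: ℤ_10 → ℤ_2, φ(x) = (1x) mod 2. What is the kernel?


Kernel = preimage of identity
ker(φ) = {x ∈ ℤ_10 : 1x ≡ 0 (mod 2)}. Since 2 | 10, φ is well-defined. The kernel is the cyclic subgroup ⟨2⟩ of ℤ_10 (order 5), i.e. {0, 2, 4, 6, 8}

ker(φ) = {0, 2, 4, 6, 8}


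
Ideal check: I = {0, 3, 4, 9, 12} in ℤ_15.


Check ideal conditions for I = {0, 3, 4, 9, 12} in ℤ_15:
(1) I is an additive subgroup? No
(2) For r ∈ ℤ_15 and a ∈ I: r·a ∈ I? No  [counterexample: r=2, a=3, r·a mod 15 = 6 ∉ I]

No, I is not an ideal of ℤ_15


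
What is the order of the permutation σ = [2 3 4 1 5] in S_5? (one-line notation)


Cycle decomposition: (1 2 3 4)
Cycle lengths: 4
Order = lcm(4) = 4

ord(σ) = 4


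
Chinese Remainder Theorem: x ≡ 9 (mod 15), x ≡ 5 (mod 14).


m₁ = 15, m₂ = 14, gcd = 1, so CRT applies. M = m₁·m₂ = 210
Let M₁ = M/m₁ = 14, M₂ = M/m₂ = 15
Find y₁ ≡ M₁⁻¹ (mod m₁): 14⁻¹ ≡ 14 (mod 15)
Find y₂ ≡ M₂⁻¹ (mod m₂): 15⁻¹ ≡ 1 (mod 14)
x = a₁·M₁·y₁ + a₂·M₂·y₂ = 9·14·14 + 5·15·1 = 1839
Reduce mod 210: x ≡ 159
Check: 159 mod 15 = 9 ✓, 159 mod 14 = 5 ✓

x ≡ 159 (mod 210)


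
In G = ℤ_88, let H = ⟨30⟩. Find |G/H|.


|⟨30⟩| = n / gcd(30, 88) = 88 / 2 = 44
H is normal (ℤ_88 is abelian).
|G/H| = |G| / |H| = 88 / 44 = 2

|G/H| = 2


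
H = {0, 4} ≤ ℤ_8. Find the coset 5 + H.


5 + H = {5 + h (mod 8) : h ∈ H}
5+0=5, 5+4=1
5 + H = {1, 5} = 1 + H

5 + H = {1, 5}


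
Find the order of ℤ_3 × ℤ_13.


|A × B| = |A| · |B|
|ℤ_3 × ℤ_13| = 3 × 13 = 39

|ℤ_3 × ℤ_13| = 39


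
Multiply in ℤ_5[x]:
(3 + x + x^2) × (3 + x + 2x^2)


Expand and collect like terms; reduce coefficients mod 5:
x^0: 3·3 = 9 ≡ 4 (mod 5)
x^1: 3·1 + 1·3 = 6 ≡ 1 (mod 5)
x^2: 3·2 + 1·1 + 1·3 = 10 ≡ 0 (mod 5)
x^3: 1·2 + 1·1 = 3 ≡ 3 (mod 5)
x^4: 1·2 = 2 ≡ 2 (mod 5)
Result: 4 + x + 3x^3 + 2x^4

f · g = 4 + x + 3x^3 + 2x^4


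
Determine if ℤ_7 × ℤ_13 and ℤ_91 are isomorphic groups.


Comparing ℤ_7 × ℤ_13 and ℤ_91:
gcd(7,13) = 1, so ℤ_7 × ℤ_13 ≅ ℤ_91 (CRT)

Yes, ℤ_7 × ℤ_13 ≅ ℤ_91


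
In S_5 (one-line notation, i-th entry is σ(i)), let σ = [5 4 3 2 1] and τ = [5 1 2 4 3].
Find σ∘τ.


σ∘τ: apply τ first, then σ
1 →τ 5 →σ 1
2 →τ 1 →σ 5
3 →τ 2 →σ 4
4 →τ 4 →σ 2
5 →τ 3 →σ 3

σ∘τ = [1 5 4 2 3]


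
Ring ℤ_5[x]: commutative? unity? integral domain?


ℤ_5 is a field (n prime), so ℤ_5[x] is a commutative integral domain with unity
Commutative: Yes
Integral domain: Yes
Has unity: Yes

ℤ_5[x]: Commutative=Yes, Unity=Yes


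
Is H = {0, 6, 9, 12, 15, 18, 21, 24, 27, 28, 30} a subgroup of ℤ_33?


Subgroup test for H = {0, 6, 9, 12, 15, 18, 21, 24, 27, 28, 30} in (ℤ_33, +):
(1) 0 ∈ H? Yes
(2) Closure: for all a,b ∈ H, (a+b) mod 33 ∈ H? No  [counterexample: 6 + 28 = 1 ∉ H]
(3) Inverses: for all a ∈ H, -a mod 33 ∈ H? No

No, H is not a subgroup of ℤ_33


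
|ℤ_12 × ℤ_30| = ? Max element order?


|ℤ_12 × ℤ_30| = 12 × 30 = 360
Max element order = lcm(12,30) = 60
Cyclic? No (gcd=6)

|ℤ_12×ℤ_30| = 360, max element order = 60


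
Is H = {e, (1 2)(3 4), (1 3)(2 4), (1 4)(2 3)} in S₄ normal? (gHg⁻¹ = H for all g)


H = {e, (1 2)(3 4), (1 3)(2 4), (1 4)(2 3)} in S₄
This is the Klein four-group V₄; it is normal in S₄ (it is a union of conjugacy classes)

Yes, normal subgroup


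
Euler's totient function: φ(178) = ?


Factor n: 178 = 2 × 89
φ(n) = n · ∏(1 - 1/p) over distinct primes p | n
φ(178) = 178 · (1 - 1/2) · (1 - 1/89) = 88

φ(178) = 88


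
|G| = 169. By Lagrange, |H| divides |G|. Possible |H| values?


Lagrange's theorem: |H| divides |G|
|G| = 169
Divisors of 169: 1, 13, 169

Possible subgroup orders: {1, 13, 169}


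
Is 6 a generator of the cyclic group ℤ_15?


g generates ℤ_n iff gcd(g, n) = 1
gcd(6, 15) = 3
Since gcd = 3 ≠ 1, ⟨6⟩ has order 5 < 15, so 6 is not a generator.

No, 6 does not generate ℤ_15


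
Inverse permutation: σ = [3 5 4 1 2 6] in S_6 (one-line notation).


To find σ⁻¹, swap domain and range:
σ(1) = 3 → σ⁻¹(3) = 1
σ(2) = 5 → σ⁻¹(5) = 2
σ(3) = 4 → σ⁻¹(4) = 3
σ(4) = 1 → σ⁻¹(1) = 4
σ(5) = 2 → σ⁻¹(2) = 5
σ(6) = 6 → σ⁻¹(6) = 6

σ⁻¹ = [4 5 1 3 2 6]


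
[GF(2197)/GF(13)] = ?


GF(2197) = GF(13^3), so the extension degree is 3

[GF(2197)/GF(13)] = 3


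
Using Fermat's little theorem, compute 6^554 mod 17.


Fermat's little theorem: if p is prime and gcd(a,p)=1, then a^(p-1) ≡ 1 (mod p)
p = 17 is prime, gcd(6,17) = 1
Reduce exponent: 554 mod 16 = 10
So 6^554 ≡ 6^10 (mod 17)
6^10 mod 17 = 15

6^554 ≡ 15 (mod 17)


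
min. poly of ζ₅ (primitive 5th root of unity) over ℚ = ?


ζ₅ is a root of Φ₅(x) = x⁴ + x³ + x² + x + 1, irreducible over ℚ

Minimal polynomial: x⁴ + x³ + x² + x + 1


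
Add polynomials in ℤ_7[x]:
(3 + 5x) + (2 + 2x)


Add coefficients mod 7:
x^0: 3 + 2 = 5 (mod 7)
x^1: 5 + 2 = 0 (mod 7)
Result: 5

f + g = 5


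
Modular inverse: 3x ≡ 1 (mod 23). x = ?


Use the extended Euclidean algorithm to write 1 = 3·s + 23·t; then s mod 23 is the inverse.
Euclidean algorithm:
  3 = 0·23 + 3
  23 = 7·3 + 2
  3 = 1·2 + 1
  2 = 2·1 + 0
gcd(3,23) = 1
Back-substitution gives: 3·(8) + 23·(-1) = 1
So 3⁻¹ ≡ 8 ≡ 8 (mod 23)
Check: 3 × 8 = 24 ≡ 1 (mod 23) ✓

3⁻¹ ≡ 8 (mod 23)


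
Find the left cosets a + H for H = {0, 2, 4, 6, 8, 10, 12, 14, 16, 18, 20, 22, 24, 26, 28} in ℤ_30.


H = {0, 2, 4, 6, 8, 10, 12, 14, 16, 18, 20, 22, 24, 26, 28}, |H| = 15
Number of cosets = |G|/|H| = 30/15 = 2
0 + H = {0, 2, 4, 6, 8, 10, 12, 14, 16, 18, 20, 22, 24, 26, 28}
1 + H = {1, 3, 5, 7, 9, 11, 13, 15, 17, 19, 21, 23, 25, 27, 29}

Cosets: 0+H={0,2,4,6,8,10,12,14,16,18,20,22,24,26,28}; 1+H={1,3,5,7,9,11,13,15,17,19,21,23,25,27,29}


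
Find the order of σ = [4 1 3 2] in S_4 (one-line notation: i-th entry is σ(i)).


Cycle decomposition: (1 4 2)
Cycle lengths: 3
Order = lcm(3) = 3

ord(σ) = 3


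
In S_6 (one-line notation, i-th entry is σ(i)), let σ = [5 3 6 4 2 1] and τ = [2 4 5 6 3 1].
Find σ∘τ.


σ∘τ: apply τ first, then σ
1 →τ 2 →σ 3
2 →τ 4 →σ 4
3 →τ 5 →σ 2
4 →τ 6 →σ 1
5 →τ 3 →σ 6
6 →τ 1 →σ 5

σ∘τ = [3 4 2 1 6 5]


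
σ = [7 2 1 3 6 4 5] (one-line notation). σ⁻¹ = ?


To find σ⁻¹, swap domain and range:
σ(1) = 7 → σ⁻¹(7) = 1
σ(2) = 2 → σ⁻¹(2) = 2
σ(3) = 1 → σ⁻¹(1) = 3
σ(4) = 3 → σ⁻¹(3) = 4
σ(5) = 6 → σ⁻¹(6) = 5
σ(6) = 4 → σ⁻¹(4) = 6
σ(7) = 5 → σ⁻¹(5) = 7

σ⁻¹ = [3 2 4 6 7 5 1]


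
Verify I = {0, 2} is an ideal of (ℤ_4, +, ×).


Check ideal conditions for I = {0, 2} in ℤ_4:
(1) I is an additive subgroup? Yes
(2) For r ∈ ℤ_4 and a ∈ I: r·a ∈ I? Yes

Yes, I is an ideal of ℤ_4


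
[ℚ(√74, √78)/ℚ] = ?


[ℚ(√74,√78):ℚ] = [ℚ(√74,√78):ℚ(√74)]·[ℚ(√74):ℚ] = 2·2 = 4

[ℚ(√74, √78)/ℚ] = 4


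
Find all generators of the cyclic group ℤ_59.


g generates ℤ_n iff gcd(g,n) = 1
Prime factors of 59: 59
Generators are g ∈ {1,...,58} not divisible by any of these primes.
Generators: {1, 2, 3, 4, 5, 6, 7, 8, 9, 10, 11, 12, 13, 14, 15, 16, 17, 18, 19, 20, 21, 22, 23, 24, 25, 26, 27, 28, 29, 30, 31, 32, 33, 34, 35, 36, 37, 38, 39, 40, 41, 42, 43, 44, 45, 46, 47, 48, 49, 50, 51, 52, 53, 54, 55, 56, 57, 58}
Number of generators = φ(59) = 58

Generators of ℤ_59 = {1, 2, 3, 4, 5, 6, 7, 8, 9, 10, 11, 12, 13, 14, 15, 16, 17, 18, 19, 20, 21, 22, 23, 24, 25, 26, 27, 28, 29, 30, 31, 32, 33, 34, 35, 36, 37, 38, 39, 40, 41, 42, 43, 44, 45, 46, 47, 48, 49, 50, 51, 52, 53, 54, 55, 56, 57, 58}


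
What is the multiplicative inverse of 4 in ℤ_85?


Use the extended Euclidean algorithm to write 1 = 4·s + 85·t; then s mod 85 is the inverse.
Euclidean algorithm:
  4 = 0·85 + 4
  85 = 21·4 + 1
  4 = 4·1 + 0
gcd(4,85) = 1
Back-substitution gives: 4·(-21) + 85·(1) = 1
So 4⁻¹ ≡ -21 ≡ 64 (mod 85)
Check: 4 × 64 = 256 ≡ 1 (mod 85) ✓

4⁻¹ ≡ 64 (mod 85)


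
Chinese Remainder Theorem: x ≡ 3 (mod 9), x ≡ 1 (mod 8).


m₁ = 9, m₂ = 8, gcd = 1, so CRT applies. M = m₁·m₂ = 72
Let M₁ = M/m₁ = 8, M₂ = M/m₂ = 9
Find y₁ ≡ M₁⁻¹ (mod m₁): 8⁻¹ ≡ 8 (mod 9)
Find y₂ ≡ M₂⁻¹ (mod m₂): 9⁻¹ ≡ 1 (mod 8)
x = a₁·M₁·y₁ + a₂·M₂·y₂ = 3·8·8 + 1·9·1 = 201
Reduce mod 72: x ≡ 57
Check: 57 mod 9 = 3 ✓, 57 mod 8 = 1 ✓

x ≡ 57 (mod 72)


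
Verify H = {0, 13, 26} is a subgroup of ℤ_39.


Subgroup test for H = {0, 13, 26} in (ℤ_39, +):
(1) 0 ∈ H? Yes
(2) Closure: for all a,b ∈ H, (a+b) mod 39 ∈ H? Yes
(3) Inverses: for all a ∈ H, -a mod 39 ∈ H? Yes

Yes, H is a subgroup of ℤ_39


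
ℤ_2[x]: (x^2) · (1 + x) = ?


Expand and collect like terms; reduce coefficients mod 2:
x^0: 0·1 = 0 ≡ 0 (mod 2)
x^1: 0·1 + 0·1 = 0 ≡ 0 (mod 2)
x^2: 0·1 + 1·1 = 1 ≡ 1 (mod 2)
x^3: 1·1 = 1 ≡ 1 (mod 2)
Result: x^2 + x^3

f · g = x^2 + x^3


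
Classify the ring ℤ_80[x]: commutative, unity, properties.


ℤ_80 has zero divisors (2·40 ≡ 0), and these lift to constant zero divisors in ℤ_80[x]; so not an integral domain
Commutative: Yes
Integral domain: No
Has unity: Yes

ℤ_80[x]: Commutative=Yes, Unity=Yes


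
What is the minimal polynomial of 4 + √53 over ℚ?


Let α = 4 + √53. Then α - 4 = √53, so (α - 4)² = 53, giving α² - 8α - 37 = 0. Degree 2 and α ∉ ℚ, so this is the minimal polynomial.

Minimal polynomial: x² - 8x - 37


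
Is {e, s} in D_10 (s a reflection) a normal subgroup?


H = {e, s} in D_10 (s a reflection)
r·s·r⁻¹ = sr⁻² ≠ s for n ≥ 3, so {e, s} is not closed under conjugation

No, not a normal subgroup


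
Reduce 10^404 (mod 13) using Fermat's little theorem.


Fermat's little theorem: if p is prime and gcd(a,p)=1, then a^(p-1) ≡ 1 (mod p)
p = 13 is prime, gcd(10,13) = 1
Reduce exponent: 404 mod 12 = 8
So 10^404 ≡ 10^8 (mod 13)
10^8 mod 13 = 9

10^404 ≡ 9 (mod 13)


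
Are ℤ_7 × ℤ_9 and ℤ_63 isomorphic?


Comparing ℤ_7 × ℤ_9 and ℤ_63:
gcd(7,9) = 1, so ℤ_7 × ℤ_9 ≅ ℤ_63 (CRT)

Yes, ℤ_7 × ℤ_9 ≅ ℤ_63


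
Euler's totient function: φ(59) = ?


Factor n: 59 = 59
φ(n) = n · ∏(1 - 1/p) over distinct primes p | n
φ(59) = 59 · (1 - 1/59) = 58

φ(59) = 58


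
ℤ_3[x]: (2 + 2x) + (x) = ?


Add coefficients mod 3:
x^0: 2 + 0 = 2 (mod 3)
x^1: 2 + 1 = 0 (mod 3)
Result: 2

f + g = 2


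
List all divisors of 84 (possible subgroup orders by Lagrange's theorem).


Lagrange's theorem: |H| divides |G|
|G| = 84
Divisors of 84: 1, 2, 3, 4, 6, 7, 12, 14, 21, 28, 42, 84

Possible subgroup orders: {1, 2, 3, 4, 6, 7, 12, 14, 21, 28, 42, 84}


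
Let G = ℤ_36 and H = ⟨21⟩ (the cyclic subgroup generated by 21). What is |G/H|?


|⟨21⟩| = n / gcd(21, 36) = 36 / 3 = 12
H is normal (ℤ_36 is abelian).
|G/H| = |G| / |H| = 36 / 12 = 3

|G/H| = 3


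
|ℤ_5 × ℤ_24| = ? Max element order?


|ℤ_5 × ℤ_24| = 5 × 24 = 120
Max element order = lcm(5,24) = 120
Cyclic? Yes (gcd=1)

|ℤ_5×ℤ_24| = 120, max element order = 120


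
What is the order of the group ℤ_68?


ℤ_n has n elements.

|ℤ_68| = 68


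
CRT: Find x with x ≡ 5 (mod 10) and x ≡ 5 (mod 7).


m₁ = 10, m₂ = 7, gcd = 1, so CRT applies. M = m₁·m₂ = 70
Let M₁ = M/m₁ = 7, M₂ = M/m₂ = 10
Find y₁ ≡ M₁⁻¹ (mod m₁): 7⁻¹ ≡ 3 (mod 10)
Find y₂ ≡ M₂⁻¹ (mod m₂): 10⁻¹ ≡ 5 (mod 7)
x = a₁·M₁·y₁ + a₂·M₂·y₂ = 5·7·3 + 5·10·5 = 355
Reduce mod 70: x ≡ 5
Check: 5 mod 10 = 5 ✓, 5 mod 7 = 5 ✓

x ≡ 5 (mod 70)


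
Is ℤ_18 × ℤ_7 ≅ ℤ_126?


Comparing ℤ_18 × ℤ_7 and ℤ_126:
gcd(18,7) = 1, so ℤ_18 × ℤ_7 ≅ ℤ_126 (CRT)

Yes, ℤ_18 × ℤ_7 ≅ ℤ_126


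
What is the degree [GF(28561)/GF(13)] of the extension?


GF(28561) = GF(13^4), so the extension degree is 4

[GF(28561)/GF(13)] = 4


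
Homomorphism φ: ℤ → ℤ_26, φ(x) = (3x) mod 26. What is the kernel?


Kernel = preimage of identity
ker(φ) = {x ∈ ℤ : 3x ≡ 0 (mod 26)}. gcd(3,26) = 1, so 3x ≡ 0 (mod 26) ⟺ x ≡ 0 (mod 26/1 = 26). Hence ker(φ) = 26ℤ

ker(φ) = 26ℤ


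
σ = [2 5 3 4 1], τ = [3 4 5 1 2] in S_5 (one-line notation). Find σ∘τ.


σ∘τ: apply τ first, then σ
1 →τ 3 →σ 3
2 →τ 4 →σ 4
3 →τ 5 →σ 1
4 →τ 1 →σ 2
5 →τ 2 →σ 5

σ∘τ = [3 4 1 2 5]


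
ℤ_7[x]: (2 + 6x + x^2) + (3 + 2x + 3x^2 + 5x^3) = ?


Add coefficients mod 7:
x^0: 2 + 3 = 5 (mod 7)
x^1: 6 + 2 = 1 (mod 7)
x^2: 1 + 3 = 4 (mod 7)
x^3: 0 + 5 = 5 (mod 7)
Result: 5 + x + 4x^2 + 5x^3

f + g = 5 + x + 4x^2 + 5x^3


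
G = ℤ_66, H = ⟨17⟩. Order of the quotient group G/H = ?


|⟨17⟩| = n / gcd(17, 66) = 66 / 1 = 66
H is normal (ℤ_66 is abelian).
|G/H| = |G| / |H| = 66 / 66 = 1

|G/H| = 1


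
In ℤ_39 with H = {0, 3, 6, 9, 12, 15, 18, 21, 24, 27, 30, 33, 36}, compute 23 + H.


23 + H = {23 + h (mod 39) : h ∈ H}
23+0=23, 23+3=26, 23+6=29, 23+9=32, 23+12=35, 23+15=38, 23+18=2, 23+21=5, 23+24=8, 23+27=11, 23+30=14, 23+33=17, 23+36=20
23 + H = {2, 5, 8, 11, 14, 17, 20, 23, 26, 29, 32, 35, 38} = 2 + H

23 + H = {2, 5, 8, 11, 14, 17, 20, 23, 26, 29, 32, 35, 38}


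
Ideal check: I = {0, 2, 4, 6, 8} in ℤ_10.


Check ideal conditions for I = {0, 2, 4, 6, 8} in ℤ_10:
(1) I is an additive subgroup? Yes
(2) For r ∈ ℤ_10 and a ∈ I: r·a ∈ I? Yes

Yes, I is an ideal of ℤ_10


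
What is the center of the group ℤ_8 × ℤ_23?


Z(G) = {g ∈ G | gx = xg for all x ∈ G}
Direct product of abelian groups is abelian, so Z(G) = G

Z(ℤ_8 × ℤ_23) = ℤ_8 × ℤ_23


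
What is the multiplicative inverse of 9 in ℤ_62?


Use the extended Euclidean algorithm to write 1 = 9·s + 62·t; then s mod 62 is the inverse.
Euclidean algorithm:
  9 = 0·62 + 9
  62 = 6·9 + 8
  9 = 1·8 + 1
  8 = 8·1 + 0
gcd(9,62) = 1
Back-substitution gives: 9·(7) + 62·(-1) = 1
So 9⁻¹ ≡ 7 ≡ 7 (mod 62)
Check: 9 × 7 = 63 ≡ 1 (mod 62) ✓

9⁻¹ ≡ 7 (mod 62)


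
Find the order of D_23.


|D_n| = 2n (n rotations and n reflections)
|D_23| = 2×23 = 46

|D_23| = 46


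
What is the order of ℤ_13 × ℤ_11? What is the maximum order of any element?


|ℤ_13 × ℤ_11| = 13 × 11 = 143
Max element order = lcm(13,11) = 143
Cyclic? Yes (gcd=1)

|ℤ_13×ℤ_11| = 143, max element order = 143


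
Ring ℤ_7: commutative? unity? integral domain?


ℤ_7 is a commutative ring with unity 1; 7 is prime, so ℤ_7 is a field (hence an integral domain)
Commutative: Yes
Integral domain: Yes
Has unity: Yes

ℤ_7: Commutative=Yes, Unity=Yes


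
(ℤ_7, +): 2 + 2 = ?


Operation: addition mod 7
2 + 2 = (a + b) mod 7 with a = 2, b = 2

2 + 2 = 4


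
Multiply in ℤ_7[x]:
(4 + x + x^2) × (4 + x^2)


Expand and collect like terms; reduce coefficients mod 7:
x^0: 4·4 = 16 ≡ 2 (mod 7)
x^1: 4·0 + 1·4 = 4 ≡ 4 (mod 7)
x^2: 4·1 + 1·0 + 1·4 = 8 ≡ 1 (mod 7)
x^3: 1·1 + 1·0 = 1 ≡ 1 (mod 7)
x^4: 1·1 = 1 ≡ 1 (mod 7)
Result: 2 + 4x + x^2 + x^3 + x^4

f · g = 2 + 4x + x^2 + x^3 + x^4


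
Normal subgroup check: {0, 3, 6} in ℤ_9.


H = {0, 3, 6} in ℤ_9
ℤ_9 is abelian; every subgroup of an abelian group is normal

Yes, normal subgroup


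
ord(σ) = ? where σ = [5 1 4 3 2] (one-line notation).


Cycle decomposition: (1 5 2) (3 4)
Cycle lengths: 3, 2
Order = lcm(3, 2) = 6

ord(σ) = 6


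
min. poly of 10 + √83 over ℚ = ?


Let α = 10 + √83. Then α - 10 = √83, so (α - 10)² = 83, giving α² - 20α + 17 = 0. Degree 2 and α ∉ ℚ, so this is the minimal polynomial.

Minimal polynomial: x² - 20x + 17


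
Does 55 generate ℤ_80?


g generates ℤ_n iff gcd(g, n) = 1
gcd(55, 80) = 5
Since gcd = 5 ≠ 1, ⟨55⟩ has order 16 < 80, so 55 is not a generator.

No, 55 does not generate ℤ_80


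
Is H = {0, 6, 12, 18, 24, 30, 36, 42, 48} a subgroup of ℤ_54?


Subgroup test for H = {0, 6, 12, 18, 24, 30, 36, 42, 48} in (ℤ_54, +):
(1) 0 ∈ H? Yes
(2) Closure: for all a,b ∈ H, (a+b) mod 54 ∈ H? Yes
(3) Inverses: for all a ∈ H, -a mod 54 ∈ H? Yes

Yes, H is a subgroup of ℤ_54


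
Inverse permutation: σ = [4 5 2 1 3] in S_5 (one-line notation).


To find σ⁻¹, swap domain and range:
σ(1) = 4 → σ⁻¹(4) = 1
σ(2) = 5 → σ⁻¹(5) = 2
σ(3) = 2 → σ⁻¹(2) = 3
σ(4) = 1 → σ⁻¹(1) = 4
σ(5) = 3 → σ⁻¹(3) = 5

σ⁻¹ = [4 3 5 1 2]


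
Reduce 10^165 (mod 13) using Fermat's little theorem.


Fermat's little theorem: if p is prime and gcd(a,p)=1, then a^(p-1) ≡ 1 (mod p)
p = 13 is prime, gcd(10,13) = 1
Reduce exponent: 165 mod 12 = 9
So 10^165 ≡ 10^9 (mod 13)
10^9 mod 13 = 12

10^165 ≡ 12 (mod 13)


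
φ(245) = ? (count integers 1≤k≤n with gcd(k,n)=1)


Factor n: 245 = 5 × 7^2
φ(n) = n · ∏(1 - 1/p) over distinct primes p | n
φ(245) = 245 · (1 - 1/5) · (1 - 1/7) = 168

φ(245) = 168


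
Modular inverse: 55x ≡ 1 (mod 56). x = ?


Use the extended Euclidean algorithm to write 1 = 55·s + 56·t; then s mod 56 is the inverse.
Euclidean algorithm:
  55 = 0·56 + 55
  56 = 1·55 + 1
  55 = 55·1 + 0
gcd(55,56) = 1
Back-substitution gives: 55·(-1) + 56·(1) = 1
So 55⁻¹ ≡ -1 ≡ 55 (mod 56)
Check: 55 × 55 = 3025 ≡ 1 (mod 56) ✓

55⁻¹ ≡ 55 (mod 56)


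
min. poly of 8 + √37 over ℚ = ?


Let α = 8 + √37. Then α - 8 = √37, so (α - 8)² = 37, giving α² - 16α + 27 = 0. Degree 2 and α ∉ ℚ, so this is the minimal polynomial.

Minimal polynomial: x² - 16x + 27


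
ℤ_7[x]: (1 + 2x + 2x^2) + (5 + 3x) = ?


Add coefficients mod 7:
x^0: 1 + 5 = 6 (mod 7)
x^1: 2 + 3 = 5 (mod 7)
x^2: 2 + 0 = 2 (mod 7)
Result: 6 + 5x + 2x^2

f + g = 6 + 5x + 2x^2


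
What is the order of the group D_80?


|D_n| = 2n (n rotations and n reflections)
|D_80| = 2×80 = 160

|D_80| = 160


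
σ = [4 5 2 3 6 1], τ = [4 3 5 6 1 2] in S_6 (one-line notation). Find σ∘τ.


σ∘τ: apply τ first, then σ
1 →τ 4 →σ 3
2 →τ 3 →σ 2
3 →τ 5 →σ 6
4 →τ 6 →σ 1
5 →τ 1 →σ 4
6 →τ 2 →σ 5

σ∘τ = [3 2 6 1 4 5]


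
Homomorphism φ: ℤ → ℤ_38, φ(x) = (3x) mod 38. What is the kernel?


Kernel = preimage of identity
ker(φ) = {x ∈ ℤ : 3x ≡ 0 (mod 38)}. gcd(3,38) = 1, so 3x ≡ 0 (mod 38) ⟺ x ≡ 0 (mod 38/1 = 38). Hence ker(φ) = 38ℤ

ker(φ) = 38ℤ


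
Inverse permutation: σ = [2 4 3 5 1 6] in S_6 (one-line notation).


To find σ⁻¹, swap domain and range:
σ(1) = 2 → σ⁻¹(2) = 1
σ(2) = 4 → σ⁻¹(4) = 2
σ(3) = 3 → σ⁻¹(3) = 3
σ(4) = 5 → σ⁻¹(5) = 4
σ(5) = 1 → σ⁻¹(1) = 5
σ(6) = 6 → σ⁻¹(6) = 6

σ⁻¹ = [5 1 3 2 4 6]


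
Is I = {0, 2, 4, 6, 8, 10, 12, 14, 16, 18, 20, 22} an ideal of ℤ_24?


Check ideal conditions for I = {0, 2, 4, 6, 8, 10, 12, 14, 16, 18, 20, 22} in ℤ_24:
(1) I is an additive subgroup? Yes
(2) For r ∈ ℤ_24 and a ∈ I: r·a ∈ I? Yes

Yes, I is an ideal of ℤ_24


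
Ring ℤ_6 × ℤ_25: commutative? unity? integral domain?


Direct product ring; commutative with unity (1,1); but (1,0)·(0,1) = (0,0) gives zero divisors, so not an integral domain
Commutative: Yes
Integral domain: No
Has unity: Yes

ℤ_6 × ℤ_25: Commutative=Yes, Unity=Yes


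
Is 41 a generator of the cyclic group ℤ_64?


g generates ℤ_n iff gcd(g, n) = 1
gcd(41, 64) = 1
Since gcd = 1, 41 is a generator.

Yes, 41 generates ℤ_64


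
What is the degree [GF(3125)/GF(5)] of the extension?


GF(3125) = GF(5^5), so the extension degree is 5

[GF(3125)/GF(5)] = 5


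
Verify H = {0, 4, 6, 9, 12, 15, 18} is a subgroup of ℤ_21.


Subgroup test for H = {0, 4, 6, 9, 12, 15, 18} in (ℤ_21, +):
(1) 0 ∈ H? Yes
(2) Closure: for all a,b ∈ H, (a+b) mod 21 ∈ H? No  [counterexample: 4 + 4 = 8 ∉ H]
(3) Inverses: for all a ∈ H, -a mod 21 ∈ H? No

No, H is not a subgroup of ℤ_21


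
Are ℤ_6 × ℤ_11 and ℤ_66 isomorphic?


Comparing ℤ_6 × ℤ_11 and ℤ_66:
gcd(6,11) = 1, so ℤ_6 × ℤ_11 ≅ ℤ_66 (CRT)

Yes, ℤ_6 × ℤ_11 ≅ ℤ_66


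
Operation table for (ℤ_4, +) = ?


Elements: {0, 1, 2, 3}
Operation: addition mod 4
Entry (a, b) = (a + b) mod 4

Cayley table:
  | 0 | 1 | 2 | 3
0 | 0 | 1 | 2 | 3
1 | 1 | 2 | 3 | 0
2 | 2 | 3 | 0 | 1
3 | 3 | 0 | 1 | 2


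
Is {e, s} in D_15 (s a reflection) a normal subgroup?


H = {e, s} in D_15 (s a reflection)
r·s·r⁻¹ = sr⁻² ≠ s for n ≥ 3, so {e, s} is not closed under conjugation

No, not a normal subgroup


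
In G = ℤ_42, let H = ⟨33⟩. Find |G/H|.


|⟨33⟩| = n / gcd(33, 42) = 42 / 3 = 14
H is normal (ℤ_42 is abelian).
|G/H| = |G| / |H| = 42 / 14 = 3

|G/H| = 3


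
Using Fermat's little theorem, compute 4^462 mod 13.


Fermat's little theorem: if p is prime and gcd(a,p)=1, then a^(p-1) ≡ 1 (mod p)
p = 13 is prime, gcd(4,13) = 1
Reduce exponent: 462 mod 12 = 6
So 4^462 ≡ 4^6 (mod 13)
4^6 mod 13 = 1

4^462 ≡ 1 (mod 13)


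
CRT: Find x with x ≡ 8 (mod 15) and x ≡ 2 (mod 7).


m₁ = 15, m₂ = 7, gcd = 1, so CRT applies. M = m₁·m₂ = 105
Let M₁ = M/m₁ = 7, M₂ = M/m₂ = 15
Find y₁ ≡ M₁⁻¹ (mod m₁): 7⁻¹ ≡ 13 (mod 15)
Find y₂ ≡ M₂⁻¹ (mod m₂): 15⁻¹ ≡ 1 (mod 7)
x = a₁·M₁·y₁ + a₂·M₂·y₂ = 8·7·13 + 2·15·1 = 758
Reduce mod 105: x ≡ 23
Check: 23 mod 15 = 8 ✓, 23 mod 7 = 2 ✓

x ≡ 23 (mod 105)


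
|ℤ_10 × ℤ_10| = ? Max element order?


|ℤ_10 × ℤ_10| = 10 × 10 = 100
Max element order = lcm(10,10) = 10
Cyclic? No (gcd=10)

|ℤ_10×ℤ_10| = 100, max element order = 10


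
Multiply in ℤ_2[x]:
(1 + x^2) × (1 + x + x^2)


Expand and collect like terms; reduce coefficients mod 2:
x^0: 1·1 = 1 ≡ 1 (mod 2)
x^1: 1·1 + 0·1 = 1 ≡ 1 (mod 2)
x^2: 1·1 + 0·1 + 1·1 = 2 ≡ 0 (mod 2)
x^3: 0·1 + 1·1 = 1 ≡ 1 (mod 2)
x^4: 1·1 = 1 ≡ 1 (mod 2)
Result: 1 + x + x^3 + x^4

f · g = 1 + x + x^3 + x^4


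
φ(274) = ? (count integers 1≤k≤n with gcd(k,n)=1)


Factor n: 274 = 2 × 137
φ(n) = n · ∏(1 - 1/p) over distinct primes p | n
φ(274) = 274 · (1 - 1/2) · (1 - 1/137) = 136

φ(274) = 136


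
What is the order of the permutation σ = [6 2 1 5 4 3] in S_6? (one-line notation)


Cycle decomposition: (1 6 3) (4 5)
Cycle lengths: 3, 2
Order = lcm(3, 2) = 6

ord(σ) = 6


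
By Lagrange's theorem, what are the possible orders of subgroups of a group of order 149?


Lagrange's theorem: |H| divides |G|
|G| = 149
Divisors of 149: 1, 149

Possible subgroup orders: {1, 149}


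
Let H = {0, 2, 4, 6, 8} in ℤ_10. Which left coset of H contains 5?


5 + H = {5 + h (mod 10) : h ∈ H}
5+0=5, 5+2=7, 5+4=9, 5+6=1, 5+8=3
5 + H = {1, 3, 5, 7, 9} = 1 + H

5 + H = {1, 3, 5, 7, 9}


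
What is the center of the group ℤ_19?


Z(G) = {g ∈ G | gx = xg for all x ∈ G}
ℤ_19 is abelian, so Z(G) = G

Z(ℤ_19) = ℤ_19


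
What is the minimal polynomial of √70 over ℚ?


√70 satisfies x² - 70 = 0, irreducible over ℚ since 70 is squarefree

Minimal polynomial: x² - 70


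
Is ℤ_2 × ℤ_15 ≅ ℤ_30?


Comparing ℤ_2 × ℤ_15 and ℤ_30:
gcd(2,15) = 1, so ℤ_2 × ℤ_15 ≅ ℤ_30 (CRT)

Yes, ℤ_2 × ℤ_15 ≅ ℤ_30


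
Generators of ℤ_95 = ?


g generates ℤ_n iff gcd(g,n) = 1
Prime factors of 95: 5, 19
Generators are g ∈ {1,...,94} not divisible by any of these primes.
Generators: {1, 2, 3, 4, 6, 7, 8, 9, 11, 12, 13, 14, 16, 17, 18, 21, 22, 23, 24, 26, 27, 28, 29, 31, 32, 33, 34, 36, 37, 39, 41, 42, 43, 44, 46, 47, 48, 49, 51, 52, 53, 54, 56, 58, 59, 61, 62, 63, 64, 66, 67, 68, 69, 71, 72, 73, 74, 77, 78, 79, 81, 82, 83, 84, 86, 87, 88, 89, 91, 92, 93, 94}
Number of generators = φ(95) = 72

Generators of ℤ_95 = {1, 2, 3, 4, 6, 7, 8, 9, 11, 12, 13, 14, 16, 17, 18, 21, 22, 23, 24, 26, 27, 28, 29, 31, 32, 33, 34, 36, 37, 39, 41, 42, 43, 44, 46, 47, 48, 49, 51, 52, 53, 54, 56, 58, 59, 61, 62, 63, 64, 66, 67, 68, 69, 71, 72, 73, 74, 77, 78, 79, 81, 82, 83, 84, 86, 87, 88, 89, 91, 92, 93, 94}


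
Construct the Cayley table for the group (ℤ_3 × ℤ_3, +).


Elements: {(0,0), (0,1), (0,2), (1,0), (1,1), (1,2), (2,0), (2,1), (2,2)}
Operation: componentwise addition mod (3, 3)
Entry (a, b) = ((a₁+b₁) mod 3, (a₂+b₂) mod 3)

Cayley table:
      | (0,0) | (0,1) | (0,2) | (1,0) | (1,1) | (1,2) | (2,0) | (2,1) | (2,2)
(0,0) | (0,0) | (0,1) | (0,2) | (1,0) | (1,1) | (1,2) | (2,0) | (2,1) | (2,2)
(0,1) | (0,1) | (0,2) | (0,0) | (1,1) | (1,2) | (1,0) | (2,1) | (2,2) | (2,0)
(0,2) | (0,2) | (0,0) | (0,1) | (1,2) | (1,0) | (1,1) | (2,2) | (2,0) | (2,1)
(1,0) | (1,0) | (1,1) | (1,2) | (2,0) | (2,1) | (2,2) | (0,0) | (0,1) | (0,2)
(1,1) | (1,1) | (1,2) | (1,0) | (2,1) | (2,2) | (2,0) | (0,1) | (0,2) | (0,0)
(1,2) | (1,2) | (1,0) | (1,1) | (2,2) | (2,0) | (2,1) | (0,2) | (0,0) | (0,1)
(2,0) | (2,0) | (2,1) | (2,2) | (0,0) | (0,1) | (0,2) | (1,0) | (1,1) | (1,2)
(2,1) | (2,1) | (2,2) | (2,0) | (0,1) | (0,2) | (0,0) | (1,1) | (1,2) | (1,0)
(2,2) | (2,2) | (2,0) | (2,1) | (0,2) | (0,0) | (0,1) | (1,2) | (1,0) | (1,1)


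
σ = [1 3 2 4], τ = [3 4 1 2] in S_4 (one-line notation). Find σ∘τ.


σ∘τ: apply τ first, then σ
1 →τ 3 →σ 2
2 →τ 4 →σ 4
3 →τ 1 →σ 1
4 →τ 2 →σ 3

σ∘τ = [2 4 1 3]


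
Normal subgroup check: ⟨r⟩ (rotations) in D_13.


H = ⟨r⟩ (rotations) in D_13
The rotation subgroup ⟨r⟩ has index 2 in D_13, so it is normal

Yes, normal subgroup


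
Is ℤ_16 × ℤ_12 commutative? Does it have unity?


Direct product ring; commutative with unity (1,1); but (1,0)·(0,1) = (0,0) gives zero divisors, so not an integral domain
Commutative: Yes
Integral domain: No
Has unity: Yes

ℤ_16 × ℤ_12: Commutative=Yes, Unity=Yes


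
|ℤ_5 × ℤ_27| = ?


|A × B| = |A| · |B|
|ℤ_5 × ℤ_27| = 5 × 27 = 135

|ℤ_5 × ℤ_27| = 135


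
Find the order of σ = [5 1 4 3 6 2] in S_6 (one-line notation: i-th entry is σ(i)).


Cycle decomposition: (1 5 6 2) (3 4)
Cycle lengths: 4, 2
Order = lcm(4, 2) = 4

ord(σ) = 4


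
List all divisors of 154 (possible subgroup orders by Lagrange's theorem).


Lagrange's theorem: |H| divides |G|
|G| = 154
Divisors of 154: 1, 2, 7, 11, 14, 22, 77, 154

Possible subgroup orders: {1, 2, 7, 11, 14, 22, 77, 154}


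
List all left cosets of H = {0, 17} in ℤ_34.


H = {0, 17}, |H| = 2
Number of cosets = |G|/|H| = 34/2 = 17
0 + H = {0, 17}
1 + H = {1, 18}
2 + H = {2, 19}
3 + H = {3, 20}
4 + H = {4, 21}
5 + H = {5, 22}
6 + H = {6, 23}
7 + H = {7, 24}
8 + H = {8, 25}
9 + H = {9, 26}
10 + H = {10, 27}
11 + H = {11, 28}
12 + H = {12, 29}
13 + H = {13, 30}
14 + H = {14, 31}
15 + H = {15, 32}
16 + H = {16, 33}

Cosets: 0+H={0,17}; 1+H={1,18}; 2+H={2,19}; 3+H={3,20}; 4+H={4,21}; 5+H={5,22}; 6+H={6,23}; 7+H={7,24}; 8+H={8,25}; 9+H={9,26}; 10+H={10,27}; 11+H={11,28}; 12+H={12,29}; 13+H={13,30}; 14+H={14,31}; 15+H={15,32}; 16+H={16,33}


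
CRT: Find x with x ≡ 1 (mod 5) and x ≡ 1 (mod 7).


m₁ = 5, m₂ = 7, gcd = 1, so CRT applies. M = m₁·m₂ = 35
Let M₁ = M/m₁ = 7, M₂ = M/m₂ = 5
Find y₁ ≡ M₁⁻¹ (mod m₁): 7⁻¹ ≡ 3 (mod 5)
Find y₂ ≡ M₂⁻¹ (mod m₂): 5⁻¹ ≡ 3 (mod 7)
x = a₁·M₁·y₁ + a₂·M₂·y₂ = 1·7·3 + 1·5·3 = 36
Reduce mod 35: x ≡ 1
Check: 1 mod 5 = 1 ✓, 1 mod 7 = 1 ✓

x ≡ 1 (mod 35)


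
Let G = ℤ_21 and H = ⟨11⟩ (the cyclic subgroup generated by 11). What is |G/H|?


|⟨11⟩| = n / gcd(11, 21) = 21 / 1 = 21
H is normal (ℤ_21 is abelian).
|G/H| = |G| / |H| = 21 / 21 = 1

|G/H| = 1
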